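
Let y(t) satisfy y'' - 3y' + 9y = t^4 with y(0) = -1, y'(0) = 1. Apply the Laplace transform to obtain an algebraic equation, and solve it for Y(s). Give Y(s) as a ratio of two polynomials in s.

Take the Laplace transform of both sides.
The derivative rules (L{y''} = s^2 Y - s·y(0) - y'(0) and L{y'} = sY - y(0), with y(0) = -1, y'(0) = 1) turn the left side into (s^2 - 3*s + 9)Y - (-s + 4).
The right side is L{t^4} = 24/s^5.
So (s^2 - 3*s + 9)Y = 24/s^5 + (-s + 4).
Isolate Y and clear denominators.

Y(s) = (-s^6 + 4*s^5 + 24)/(s^7 - 3*s^6 + 9*s^5)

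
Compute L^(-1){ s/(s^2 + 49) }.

Since L{cos(7t)} = s/(s^2 + 49), the inverse is cos(7*t).

cos(7*t)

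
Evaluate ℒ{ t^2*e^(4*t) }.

2/(s - 4)^3

L{e^(4t)} = 1/(s - 4).
Then apply L{t^2·g(t)} = (-1)^2 d^2/ds^2[G(s)] with G(s) = 1/(s - 4):
differentiating 2 times and applying the sign gives 2/(s - 4)^3.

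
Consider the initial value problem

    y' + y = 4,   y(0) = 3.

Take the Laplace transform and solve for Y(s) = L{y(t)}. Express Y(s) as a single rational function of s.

Laplace-transform each side.
The derivative rules (L{y'} = sY - y(0) = sY - 3) turn the left side into (s + 1)Y - (3).
The right side is L{4} = 4/s.
So (s + 1)Y = 4/s + (3).
Solve for Y(s) and write it as one ratio of polynomials.

Y(s) = (3*s + 4)/(s^2 + s)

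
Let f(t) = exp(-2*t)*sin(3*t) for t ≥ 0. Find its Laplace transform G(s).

L{sin(3t)} = 3/(s^2 + 9).
By the first shifting theorem, multiplying by e^(-2t) replaces s with s + 2.

G(s) = 3/((s + 2)^2 + 9)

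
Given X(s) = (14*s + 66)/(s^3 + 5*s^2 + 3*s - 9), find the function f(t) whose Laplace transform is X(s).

Factor the denominator: s^3 + 5*s^2 + 3*s - 9 = (s - 1)*(s + 3)^2.
Partial fraction decomposition gives [-5/(s + 3)] + [-6/(s + 3)^2] + [5/(s - 1)].
Invert each term: -5/(s + 3) ↔ -5e^(-3t); -6/(s + 3)^2 ↔ -6t·e^(-3t); 5/(s - 1) ↔ 5e^(t).

f(t) = -6*t*exp(-3*t) + 5*exp(t) - 5*exp(-3*t)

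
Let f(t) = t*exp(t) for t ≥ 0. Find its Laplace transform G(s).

L{t} = 1!/s^2 = 1/s^2.
By the first shifting theorem, multiplying by e^(t) replaces s with s - 1.

G(s) = (s - 1)^(-2)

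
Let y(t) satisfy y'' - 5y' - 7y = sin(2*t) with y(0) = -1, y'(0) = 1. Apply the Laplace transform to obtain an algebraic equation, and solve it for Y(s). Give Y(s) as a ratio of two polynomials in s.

Apply the Laplace transform to the equation.
Using L{y''} = s^2 Y - s·y(0) - y'(0) and L{y'} = sY - y(0), with y(0) = -1, y'(0) = 1, the left side becomes (s^2 - 5*s - 7)Y - (-s + 6).
The right side is L{sin(2*t)} = 2/(s^2 + 4).
So (s^2 - 5*s - 7)Y = 2/(s^2 + 4) + (-s + 6).
Isolate Y and clear denominators.

Y(s) = (-s^3 + 6*s^2 - 4*s + 26)/(s^4 - 5*s^3 - 3*s^2 - 20*s - 28)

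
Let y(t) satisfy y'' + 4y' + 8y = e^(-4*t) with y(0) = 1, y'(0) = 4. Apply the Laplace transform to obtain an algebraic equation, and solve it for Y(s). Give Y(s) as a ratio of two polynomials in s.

Y(s) = (s^2 + 12*s + 33)/(s^3 + 8*s^2 + 24*s + 32)

Take the Laplace transform of both sides.
The derivative rules (L{y''} = s^2 Y - s·y(0) - y'(0) and L{y'} = sY - y(0), with y(0) = 1, y'(0) = 4) turn the left side into (s^2 + 4*s + 8)Y - (s + 8).
The right side is L{e^(-4*t)} = 1/(s + 4).
So (s^2 + 4*s + 8)Y = 1/(s + 4) + (s + 8).
Solve for Y(s) and write it as one ratio of polynomials.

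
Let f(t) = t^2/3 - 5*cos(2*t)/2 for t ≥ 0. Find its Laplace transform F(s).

F(s) = -5*s/(2*(s^2 + 4)) + 2/(3*s^3)

The transform is linear, so treat each term independently.
(-5/2)·[L{cos(2t)} = s/(s^2 + 4)]; (1/3)·[L{t^2} = 2!/s^3 = 2/s^3].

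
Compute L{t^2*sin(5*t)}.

10*(3*s^2 - 25)/(s^2 + 25)^3

L{sin(5t)} = 5/(s^2 + 25).
Then apply L{t^2·g(t)} = (-1)^2 d^2/ds^2[G(s)] with G(s) = 5/(s^2 + 25):
differentiating 2 times and applying the sign gives 10*(3*s^2 - 25)/(s^2 + 25)^3.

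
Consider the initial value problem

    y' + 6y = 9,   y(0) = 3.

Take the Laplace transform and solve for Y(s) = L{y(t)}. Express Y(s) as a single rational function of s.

Apply the Laplace transform to the equation.
The derivative rules (L{y'} = sY - y(0) = sY - 3) turn the left side into (s + 6)Y - (3).
The right side is L{9} = 9/s.
So (s + 6)Y = 9/s + (3).
Isolate Y and clear denominators.

Y(s) = (3*s + 9)/(s^2 + 6*s)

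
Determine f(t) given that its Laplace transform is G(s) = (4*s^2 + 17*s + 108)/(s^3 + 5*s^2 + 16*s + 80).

Factor the denominator: s^3 + 5*s^2 + 16*s + 80 = (s + 5)*(s^2 + 16).
Partial fraction decomposition gives [3/(s + 5)] + [s/(s^2 + 16)] + [12/(s^2 + 16)].
Invert each term: 3/(s + 5) ↔ 3e^(-5t); 1·s/(s^2 + 16) ↔ cos(4t); 3·4/(s^2 + 16) ↔ 3sin(4t).

f(t) = 3*sin(4*t) + cos(4*t) + 3*exp(-5*t)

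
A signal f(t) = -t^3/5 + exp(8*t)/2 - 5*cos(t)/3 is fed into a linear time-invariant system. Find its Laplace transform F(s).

By linearity of the Laplace transform, transform each term separately.
(1/2)·[L{e^(8t)} = 1/(s - 8)]; (-1/5)·[L{t^3} = 3!/s^4 = 6/s^4]; (-5/3)·[L{cos(t)} = s/(s^2 + 1)].

F(s) = -5*s/(3*(s^2 + 1)) + 1/(2*(s - 8)) - 6/(5*s^4)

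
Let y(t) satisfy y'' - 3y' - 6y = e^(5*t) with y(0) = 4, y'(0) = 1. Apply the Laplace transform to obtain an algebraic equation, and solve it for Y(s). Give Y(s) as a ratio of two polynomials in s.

Y(s) = (4*s^2 - 31*s + 56)/(s^3 - 8*s^2 + 9*s + 30)

Laplace-transform each side.
The derivative rules (L{y''} = s^2 Y - s·y(0) - y'(0) and L{y'} = sY - y(0), with y(0) = 4, y'(0) = 1) turn the left side into (s^2 - 3*s - 6)Y - (4*s - 11).
The right side is L{e^(5*t)} = 1/(s - 5).
So (s^2 - 3*s - 6)Y = 1/(s - 5) + (4*s - 11).
Solve for Y(s) and write it as one ratio of polynomials.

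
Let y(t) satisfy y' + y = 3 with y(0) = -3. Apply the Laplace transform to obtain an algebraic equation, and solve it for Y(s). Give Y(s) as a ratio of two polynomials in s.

Y(s) = (-3*s + 3)/(s^2 + s)

Apply the Laplace transform to the equation.
Using L{y'} = sY - y(0) = sY - (-3), the left side becomes (s + 1)Y - (-3).
The right side is L{3} = 3/s.
So (s + 1)Y = 3/s + (-3).
Isolate Y and clear denominators.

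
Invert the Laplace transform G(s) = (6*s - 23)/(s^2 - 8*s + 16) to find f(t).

Factor the denominator: s^2 - 8*s + 16 = (s - 4)^2.
Partial fraction decomposition gives [6/(s - 4)] + [(s - 4)^(-2)].
Invert each term: 6/(s - 4) ↔ 6e^(4t); 1/(s - 4)^2 ↔ t·e^(4t).

f(t) = t*exp(4*t) + 6*exp(4*t)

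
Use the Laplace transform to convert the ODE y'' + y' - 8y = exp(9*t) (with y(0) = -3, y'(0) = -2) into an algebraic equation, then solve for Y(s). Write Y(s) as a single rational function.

Take the Laplace transform of both sides.
The derivative rules (L{y''} = s^2 Y - s·y(0) - y'(0) and L{y'} = sY - y(0), with y(0) = -3, y'(0) = -2) turn the left side into (s^2 + s - 8)Y - (-3*s - 5).
The right side is L{exp(9*t)} = 1/(s - 9).
So (s^2 + s - 8)Y = 1/(s - 9) + (-3*s - 5).
Divide through and combine into a single rational function.

Y(s) = (-3*s^2 + 22*s + 46)/(s^3 - 8*s^2 - 17*s + 72)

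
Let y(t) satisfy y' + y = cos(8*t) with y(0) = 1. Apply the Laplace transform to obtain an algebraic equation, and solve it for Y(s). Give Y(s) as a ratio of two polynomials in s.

Y(s) = (s^2 + s + 64)/(s^3 + s^2 + 64*s + 64)

Take the Laplace transform of both sides.
With L{y'} = sY - y(0) = sY - 1: the LHS transforms to (s + 1)Y - (1).
The right side is L{cos(8*t)} = s/(s^2 + 64).
So (s + 1)Y = s/(s^2 + 64) + (1).
Solve for Y(s) and write it as one ratio of polynomials.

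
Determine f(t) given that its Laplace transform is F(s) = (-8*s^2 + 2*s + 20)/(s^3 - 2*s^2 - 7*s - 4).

f(t) = -2*t*exp(-t) - 4*exp(4*t) - 4*exp(-t)

Factor the denominator: s^3 - 2*s^2 - 7*s - 4 = (s - 4)*(s + 1)^2.
Partial fraction decomposition gives [-4/(s + 1)] + [-2/(s + 1)^2] + [-4/(s - 4)].
Invert each term: -4/(s + 1) ↔ -4e^(-t); -2/(s + 1)^2 ↔ -2t·e^(-t); -4/(s - 4) ↔ -4e^(4t).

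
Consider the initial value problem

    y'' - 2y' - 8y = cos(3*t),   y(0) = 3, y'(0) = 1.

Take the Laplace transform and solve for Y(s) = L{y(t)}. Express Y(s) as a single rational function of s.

Laplace-transform each side.
With L{y''} = s^2 Y - s·y(0) - y'(0) and L{y'} = sY - y(0), with y(0) = 3, y'(0) = 1: the LHS transforms to (s^2 - 2*s - 8)Y - (3*s - 5).
The right side is L{cos(3*t)} = s/(s^2 + 9).
So (s^2 - 2*s - 8)Y = s/(s^2 + 9) + (3*s - 5).
Solve for Y(s) and write it as one ratio of polynomials.

Y(s) = (3*s^3 - 5*s^2 + 28*s - 45)/(s^4 - 2*s^3 + s^2 - 18*s - 72)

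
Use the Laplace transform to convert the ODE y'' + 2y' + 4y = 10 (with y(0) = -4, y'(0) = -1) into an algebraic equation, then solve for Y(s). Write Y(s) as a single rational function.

Y(s) = (-4*s^2 - 9*s + 10)/(s^3 + 2*s^2 + 4*s)

Transform both sides with L{·}.
With L{y''} = s^2 Y - s·y(0) - y'(0) and L{y'} = sY - y(0), with y(0) = -4, y'(0) = -1: the LHS transforms to (s^2 + 2*s + 4)Y - (-4*s - 9).
The right side is L{10} = 10/s.
So (s^2 + 2*s + 4)Y = 10/s + (-4*s - 9).
Divide through and combine into a single rational function.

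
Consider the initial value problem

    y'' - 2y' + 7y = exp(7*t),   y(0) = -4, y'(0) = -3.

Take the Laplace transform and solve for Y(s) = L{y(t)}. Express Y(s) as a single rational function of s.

Apply the Laplace transform to the equation.
Using L{y''} = s^2 Y - s·y(0) - y'(0) and L{y'} = sY - y(0), with y(0) = -4, y'(0) = -3, the left side becomes (s^2 - 2*s + 7)Y - (-4*s + 5).
The right side is L{exp(7*t)} = 1/(s - 7).
So (s^2 - 2*s + 7)Y = 1/(s - 7) + (-4*s + 5).
Isolate Y and clear denominators.

Y(s) = (-4*s^2 + 33*s - 34)/(s^3 - 9*s^2 + 21*s - 49)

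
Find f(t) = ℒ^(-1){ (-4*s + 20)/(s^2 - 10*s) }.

Rewrite the denominator: s^2 - 10*s = (s - 5)^2 - 25.
The form in (s - 5) signals a first-shifting-theorem factor e^(5t).
Since L{cosh(5t)} = s/(s^2 - 25), the inverse is e^(5*t)*cosh(5*t), scaled by -4.

f(t) = -4*exp(5*t)*cosh(5*t)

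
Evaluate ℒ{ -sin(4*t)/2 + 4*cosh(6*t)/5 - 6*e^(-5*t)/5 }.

4*s/(5*(s^2 - 36)) - 2/(s^2 + 16) - 6/(5*(s + 5))

Apply the Laplace transform termwise.
(-6/5)·[L{e^(-5t)} = 1/(s + 5)]; (4/5)·[L{cosh(6t)} = s/(s^2 - 36)]; (-1/2)·[L{sin(4t)} = 4/(s^2 + 16)].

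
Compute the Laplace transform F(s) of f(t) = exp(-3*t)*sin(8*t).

L{sin(8t)} = 8/(s^2 + 64).
By the first shifting theorem, multiplying by e^(-3t) replaces s with s + 3.

F(s) = 8/((s + 3)^2 + 64)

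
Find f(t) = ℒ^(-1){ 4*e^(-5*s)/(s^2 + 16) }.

The factor e^(-5s) signals a time shift by c = 5 (second shifting theorem).
L{sin(4t)} = 4/(s^2 + 16), so L^-1{4/(s^2 + 16)} = sin(4*t).
Hence the inverse is u(t - 5) times that function evaluated at t - 5.

f(t) = Heaviside(t - 5)*(sin(4*t - 20))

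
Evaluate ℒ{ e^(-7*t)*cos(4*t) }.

(s + 7)/((s + 7)^2 + 16)

L{cos(4t)} = s/(s^2 + 16).
By the first shifting theorem, multiplying by e^(-7t) replaces s with s + 7.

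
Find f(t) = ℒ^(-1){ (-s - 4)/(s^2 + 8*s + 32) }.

Rewrite the denominator: s^2 + 8*s + 32 = (s + 4)^2 + 16.
The form in (s + 4) signals a first-shifting-theorem factor e^(-4t).
Since L{cos(4t)} = s/(s^2 + 16), the inverse is exp(-4*t)*cos(4*t), scaled by -1.

f(t) = -exp(-4*t)*cos(4*t)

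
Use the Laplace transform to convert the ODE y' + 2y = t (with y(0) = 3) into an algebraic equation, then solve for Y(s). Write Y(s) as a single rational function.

Transform both sides with L{·}.
With L{y'} = sY - y(0) = sY - 3: the LHS transforms to (s + 2)Y - (3).
The right side is L{t} = s^(-2).
So (s + 2)Y = s^(-2) + (3).
Divide through and combine into a single rational function.

Y(s) = (3*s^2 + 1)/(s^3 + 2*s^2)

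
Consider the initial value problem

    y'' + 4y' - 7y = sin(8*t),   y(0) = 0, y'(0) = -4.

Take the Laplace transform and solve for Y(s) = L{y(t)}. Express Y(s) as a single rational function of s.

Take the Laplace transform of both sides.
Using L{y''} = s^2 Y - s·y(0) - y'(0) and L{y'} = sY - y(0), with y(0) = 0, y'(0) = -4, the left side becomes (s^2 + 4*s - 7)Y - (-4).
The right side is L{sin(8*t)} = 8/(s^2 + 64).
So (s^2 + 4*s - 7)Y = 8/(s^2 + 64) + (-4).
Isolate Y and clear denominators.

Y(s) = (-4*s^2 - 248)/(s^4 + 4*s^3 + 57*s^2 + 256*s - 448)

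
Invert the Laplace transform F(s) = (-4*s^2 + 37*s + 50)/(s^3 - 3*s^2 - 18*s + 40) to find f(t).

Factor the denominator: s^3 - 3*s^2 - 18*s + 40 = (s - 5)*(s - 2)*(s + 4).
Partial fraction decomposition gives [-6/(s - 2)] + [5/(s - 5)] + [-3/(s + 4)].
Invert each term: -6/(s - 2) ↔ -6e^(2t); 5/(s - 5) ↔ 5e^(5t); -3/(s + 4) ↔ -3e^(-4t).

f(t) = 5*exp(5*t) - 6*exp(2*t) - 3*exp(-4*t)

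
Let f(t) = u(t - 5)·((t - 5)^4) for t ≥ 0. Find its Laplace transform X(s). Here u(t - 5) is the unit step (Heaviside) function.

By the second shifting theorem, L{u(t - c)·g(t - c)} = e^(-cs)·G(s) with c = 5 and G(s) = L{g(t)}.
L{t^4} = 4!/s^5 = 24/s^5.

X(s) = 24*exp(-5*s)/s^5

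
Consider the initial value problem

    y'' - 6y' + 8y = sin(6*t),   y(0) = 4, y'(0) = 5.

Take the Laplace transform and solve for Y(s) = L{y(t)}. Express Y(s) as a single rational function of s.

Apply the Laplace transform to the equation.
With L{y''} = s^2 Y - s·y(0) - y'(0) and L{y'} = sY - y(0), with y(0) = 4, y'(0) = 5: the LHS transforms to (s^2 - 6*s + 8)Y - (4*s - 19).
The right side is L{sin(6*t)} = 6/(s^2 + 36).
So (s^2 - 6*s + 8)Y = 6/(s^2 + 36) + (4*s - 19).
Divide through and combine into a single rational function.

Y(s) = (4*s^3 - 19*s^2 + 144*s - 678)/(s^4 - 6*s^3 + 44*s^2 - 216*s + 288)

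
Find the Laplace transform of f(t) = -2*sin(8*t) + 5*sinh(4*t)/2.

-16/(s^2 + 64) + 10/(s^2 - 16)

Apply the Laplace transform termwise.
(-2)·[L{sin(8t)} = 8/(s^2 + 64)]; (5/2)·[L{sinh(4t)} = 4/(s^2 - 16)].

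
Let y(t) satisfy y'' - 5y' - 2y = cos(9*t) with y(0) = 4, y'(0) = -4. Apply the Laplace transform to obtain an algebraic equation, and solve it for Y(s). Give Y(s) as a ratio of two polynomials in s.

Take the Laplace transform of both sides.
The derivative rules (L{y''} = s^2 Y - s·y(0) - y'(0) and L{y'} = sY - y(0), with y(0) = 4, y'(0) = -4) turn the left side into (s^2 - 5*s - 2)Y - (4*s - 24).
The right side is L{cos(9*t)} = s/(s^2 + 81).
So (s^2 - 5*s - 2)Y = s/(s^2 + 81) + (4*s - 24).
Isolate Y and clear denominators.

Y(s) = (4*s^3 - 24*s^2 + 325*s - 1944)/(s^4 - 5*s^3 + 79*s^2 - 405*s - 162)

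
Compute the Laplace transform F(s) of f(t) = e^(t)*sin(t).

L{sin(t)} = 1/(s^2 + 1).
By the first shifting theorem, multiplying by e^(t) replaces s with s - 1.

F(s) = 1/((s - 1)^2 + 1)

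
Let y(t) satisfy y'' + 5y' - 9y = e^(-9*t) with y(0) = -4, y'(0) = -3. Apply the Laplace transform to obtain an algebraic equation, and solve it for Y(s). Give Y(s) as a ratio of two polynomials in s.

Y(s) = (-4*s^2 - 59*s - 206)/(s^3 + 14*s^2 + 36*s - 81)

Laplace-transform each side.
Using L{y''} = s^2 Y - s·y(0) - y'(0) and L{y'} = sY - y(0), with y(0) = -4, y'(0) = -3, the left side becomes (s^2 + 5*s - 9)Y - (-4*s - 23).
The right side is L{e^(-9*t)} = 1/(s + 9).
So (s^2 + 5*s - 9)Y = 1/(s + 9) + (-4*s - 23).
Isolate Y and clear denominators.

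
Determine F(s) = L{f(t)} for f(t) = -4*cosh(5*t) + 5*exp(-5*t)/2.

F(s) = -4*s/(s^2 - 25) + 5/(2*(s + 5))

Apply the Laplace transform termwise.
(-4)·[L{cosh(5t)} = s/(s^2 - 25)]; (5/2)·[L{e^(-5t)} = 1/(s + 5)].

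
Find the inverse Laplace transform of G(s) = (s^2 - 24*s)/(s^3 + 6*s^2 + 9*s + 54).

Factor the denominator: s^3 + 6*s^2 + 9*s + 54 = (s + 6)*(s^2 + 9).
Partial fraction decomposition gives [4/(s + 6)] + [-3*s/(s^2 + 9)] + [-6/(s^2 + 9)].
Invert each term: 4/(s + 6) ↔ 4e^(-6t); -3·s/(s^2 + 9) ↔ -3cos(3t); -2·3/(s^2 + 9) ↔ -2sin(3t).

-2*sin(3*t) - 3*cos(3*t) + 4*exp(-6*t)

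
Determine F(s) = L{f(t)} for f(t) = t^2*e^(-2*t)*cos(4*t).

L{cos(4t)} = s/(s^2 + 16).
Multiplying by e^(-2t) shifts s → s + 2, so L{e^(-2*t)*cos(4*t)} = (s + 2)/((s + 2)^2 + 16).
Then apply L{t^2·g(t)} = (-1)^2 d^2/ds^2[G(s)] with G(s) = (s + 2)/((s + 2)^2 + 16):
differentiating 2 times and applying the sign gives 2*(s + 2)*(s^2 + 4*s - 44)/(s^2 + 4*s + 20)^3.

F(s) = 2*(s + 2)*(s^2 + 4*s - 44)/(s^2 + 4*s + 20)^3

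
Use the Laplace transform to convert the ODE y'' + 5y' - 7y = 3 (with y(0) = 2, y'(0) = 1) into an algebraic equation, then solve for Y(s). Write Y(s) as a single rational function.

Y(s) = (2*s^2 + 11*s + 3)/(s^3 + 5*s^2 - 7*s)

Transform both sides with L{·}.
With L{y''} = s^2 Y - s·y(0) - y'(0) and L{y'} = sY - y(0), with y(0) = 2, y'(0) = 1: the LHS transforms to (s^2 + 5*s - 7)Y - (2*s + 11).
The right side is L{3} = 3/s.
So (s^2 + 5*s - 7)Y = 3/s + (2*s + 11).
Solve for Y(s) and write it as one ratio of polynomials.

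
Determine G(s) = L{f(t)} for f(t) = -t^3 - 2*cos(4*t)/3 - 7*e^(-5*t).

The transform is linear, so treat each term independently.
(-1)·[L{t^3} = 3!/s^4 = 6/s^4]; (-7)·[L{e^(-5t)} = 1/(s + 5)]; (-2/3)·[L{cos(4t)} = s/(s^2 + 16)].

G(s) = -2*s/(3*(s^2 + 16)) - 7/(s + 5) - 6/s^4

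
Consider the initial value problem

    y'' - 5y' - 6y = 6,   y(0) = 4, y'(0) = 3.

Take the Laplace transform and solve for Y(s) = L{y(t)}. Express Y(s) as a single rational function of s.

Y(s) = (4*s^2 - 17*s + 6)/(s^3 - 5*s^2 - 6*s)

Apply the Laplace transform to the equation.
The derivative rules (L{y''} = s^2 Y - s·y(0) - y'(0) and L{y'} = sY - y(0), with y(0) = 4, y'(0) = 3) turn the left side into (s^2 - 5*s - 6)Y - (4*s - 17).
The right side is L{6} = 6/s.
So (s^2 - 5*s - 6)Y = 6/s + (4*s - 17).
Isolate Y and clear denominators.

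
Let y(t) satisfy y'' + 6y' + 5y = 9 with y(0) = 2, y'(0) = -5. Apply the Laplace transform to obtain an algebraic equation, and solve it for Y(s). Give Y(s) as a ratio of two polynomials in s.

Transform both sides with L{·}.
Using L{y''} = s^2 Y - s·y(0) - y'(0) and L{y'} = sY - y(0), with y(0) = 2, y'(0) = -5, the left side becomes (s^2 + 6*s + 5)Y - (2*s + 7).
The right side is L{9} = 9/s.
So (s^2 + 6*s + 5)Y = 9/s + (2*s + 7).
Solve for Y(s) and write it as one ratio of polynomials.

Y(s) = (2*s^2 + 7*s + 9)/(s^3 + 6*s^2 + 5*s)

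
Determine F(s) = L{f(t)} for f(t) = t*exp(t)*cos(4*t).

L{cos(4t)} = s/(s^2 + 16).
Multiplying by e^(t) shifts s → s - 1, so L{exp(t)*cos(4*t)} = (s - 1)/((s - 1)^2 + 16).
Then apply L{t·g(t)} = -d/ds[G(s)] with G(s) = (s - 1)/((s - 1)^2 + 16):
differentiating 1 time and applying the sign gives (s - 5)*(s + 3)/(s^2 - 2*s + 17)^2.

F(s) = (s - 5)*(s + 3)/(s^2 - 2*s + 17)^2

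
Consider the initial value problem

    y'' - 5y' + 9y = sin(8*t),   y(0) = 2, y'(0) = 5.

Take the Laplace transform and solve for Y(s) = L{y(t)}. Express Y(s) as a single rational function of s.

Apply the Laplace transform to the equation.
Using L{y''} = s^2 Y - s·y(0) - y'(0) and L{y'} = sY - y(0), with y(0) = 2, y'(0) = 5, the left side becomes (s^2 - 5*s + 9)Y - (2*s - 5).
The right side is L{sin(8*t)} = 8/(s^2 + 64).
So (s^2 - 5*s + 9)Y = 8/(s^2 + 64) + (2*s - 5).
Solve for Y(s) and write it as one ratio of polynomials.

Y(s) = (2*s^3 - 5*s^2 + 128*s - 312)/(s^4 - 5*s^3 + 73*s^2 - 320*s + 576)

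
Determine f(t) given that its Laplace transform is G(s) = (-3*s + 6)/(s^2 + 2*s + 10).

f(t) = 3*exp(-t)*sin(3*t) - 3*exp(-t)*cos(3*t)

Complete the square in the denominator: s^2 + 2*s + 10 = (s + 1)^2 + 3^2.
Split the numerator to match: -3*s + 6 = -3·(s + 1) + 3·3.
Invert each term: -3·(s + 1)/((s + 1)^2 + 9) ↔ -3e^(-t)cos(3t); 3·3/((s + 1)^2 + 9) ↔ 3e^(-t)sin(3t).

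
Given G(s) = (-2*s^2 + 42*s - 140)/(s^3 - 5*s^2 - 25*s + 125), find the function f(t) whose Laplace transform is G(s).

Factor the denominator: s^3 - 5*s^2 - 25*s + 125 = (s - 5)^2*(s + 5).
Partial fraction decomposition gives [2/(s - 5)] + [2/(s - 5)^2] + [-4/(s + 5)].
Invert each term: 2/(s - 5) ↔ 2e^(5t); 2/(s - 5)^2 ↔ 2t·e^(5t); -4/(s + 5) ↔ -4e^(-5t).

f(t) = 2*t*exp(5*t) + 2*exp(5*t) - 4*exp(-5*t)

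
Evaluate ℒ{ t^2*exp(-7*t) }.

2/(s + 7)^3

L{e^(-7t)} = 1/(s + 7).
Then apply L{t^2·g(t)} = (-1)^2 d^2/ds^2[G(s)] with G(s) = 1/(s + 7):
differentiating 2 times and applying the sign gives 2/(s + 7)^3.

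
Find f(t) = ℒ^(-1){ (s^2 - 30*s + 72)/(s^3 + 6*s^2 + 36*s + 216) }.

Factor the denominator: s^3 + 6*s^2 + 36*s + 216 = (s + 6)*(s^2 + 36).
Partial fraction decomposition gives [4/(s + 6)] + [-3*s/(s^2 + 36)] + [-12/(s^2 + 36)].
Invert each term: 4/(s + 6) ↔ 4e^(-6t); -3·s/(s^2 + 36) ↔ -3cos(6t); -2·6/(s^2 + 36) ↔ -2sin(6t).

f(t) = -2*sin(6*t) - 3*cos(6*t) + 4*exp(-6*t)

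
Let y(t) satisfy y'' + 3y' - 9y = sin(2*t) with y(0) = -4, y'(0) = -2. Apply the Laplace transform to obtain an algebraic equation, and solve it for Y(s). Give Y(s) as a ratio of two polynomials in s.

Laplace-transform each side.
With L{y''} = s^2 Y - s·y(0) - y'(0) and L{y'} = sY - y(0), with y(0) = -4, y'(0) = -2: the LHS transforms to (s^2 + 3*s - 9)Y - (-4*s - 14).
The right side is L{sin(2*t)} = 2/(s^2 + 4).
So (s^2 + 3*s - 9)Y = 2/(s^2 + 4) + (-4*s - 14).
Solve for Y(s) and write it as one ratio of polynomials.

Y(s) = (-4*s^3 - 14*s^2 - 16*s - 54)/(s^4 + 3*s^3 - 5*s^2 + 12*s - 36)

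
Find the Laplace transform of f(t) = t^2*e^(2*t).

2/(s - 2)^3

L{e^(2t)} = 1/(s - 2).
Then apply L{t^2·g(t)} = (-1)^2 d^2/ds^2[G(s)] with G(s) = 1/(s - 2):
differentiating 2 times and applying the sign gives 2/(s - 2)^3.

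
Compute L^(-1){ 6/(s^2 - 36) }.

sinh(6*t)

Since L{sinh(6t)} = 6/(s^2 - 36), the inverse is sinh(6*t).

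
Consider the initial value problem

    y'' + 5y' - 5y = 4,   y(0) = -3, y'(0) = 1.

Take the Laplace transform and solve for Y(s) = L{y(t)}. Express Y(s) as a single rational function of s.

Apply the Laplace transform to the equation.
The derivative rules (L{y''} = s^2 Y - s·y(0) - y'(0) and L{y'} = sY - y(0), with y(0) = -3, y'(0) = 1) turn the left side into (s^2 + 5*s - 5)Y - (-3*s - 14).
The right side is L{4} = 4/s.
So (s^2 + 5*s - 5)Y = 4/s + (-3*s - 14).
Divide through and combine into a single rational function.

Y(s) = (-3*s^2 - 14*s + 4)/(s^3 + 5*s^2 - 5*s)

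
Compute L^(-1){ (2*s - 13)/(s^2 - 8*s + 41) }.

Complete the square in the denominator: s^2 - 8*s + 41 = (s - 4)^2 + 5^2.
Split the numerator to match: 2*s - 13 = 2·(s - 4) - 1·5.
Invert each term: 2·(s - 4)/((s - 4)^2 + 25) ↔ 2e^(4t)cos(5t); -1·5/((s - 4)^2 + 25) ↔ -e^(4t)sin(5t).

-exp(4*t)*sin(5*t) + 2*exp(4*t)*cos(5*t)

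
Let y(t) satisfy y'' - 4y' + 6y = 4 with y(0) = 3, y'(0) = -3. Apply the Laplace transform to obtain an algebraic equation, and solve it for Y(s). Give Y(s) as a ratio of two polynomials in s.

Laplace-transform each side.
With L{y''} = s^2 Y - s·y(0) - y'(0) and L{y'} = sY - y(0), with y(0) = 3, y'(0) = -3: the LHS transforms to (s^2 - 4*s + 6)Y - (3*s - 15).
The right side is L{4} = 4/s.
So (s^2 - 4*s + 6)Y = 4/s + (3*s - 15).
Divide through and combine into a single rational function.

Y(s) = (3*s^2 - 15*s + 4)/(s^3 - 4*s^2 + 6*s)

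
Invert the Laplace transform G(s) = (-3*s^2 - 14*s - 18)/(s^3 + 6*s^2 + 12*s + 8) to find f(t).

f(t) = -t^2*exp(-2*t) - 2*t*exp(-2*t) - 3*exp(-2*t)

Factor the denominator: s^3 + 6*s^2 + 12*s + 8 = (s + 2)^3.
Partial fraction decomposition gives [-3/(s + 2)] + [-2/(s + 2)^2] + [-2/(s + 2)^3].
Invert each term: -3/(s + 2) ↔ -3e^(-2t); -2/(s + 2)^2 ↔ -2t·e^(-2t); -2/(s + 2)^3 ↔ (-1)t^2·e^(-2t).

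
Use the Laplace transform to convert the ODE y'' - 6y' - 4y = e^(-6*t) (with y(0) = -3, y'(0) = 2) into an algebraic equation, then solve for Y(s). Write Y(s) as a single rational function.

Transform both sides with L{·}.
The derivative rules (L{y''} = s^2 Y - s·y(0) - y'(0) and L{y'} = sY - y(0), with y(0) = -3, y'(0) = 2) turn the left side into (s^2 - 6*s - 4)Y - (-3*s + 20).
The right side is L{e^(-6*t)} = 1/(s + 6).
So (s^2 - 6*s - 4)Y = 1/(s + 6) + (-3*s + 20).
Divide through and combine into a single rational function.

Y(s) = (-3*s^2 + 2*s + 121)/(s^3 - 40*s - 24)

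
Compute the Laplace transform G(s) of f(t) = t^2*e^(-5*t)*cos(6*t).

L{cos(6t)} = s/(s^2 + 36).
Multiplying by e^(-5t) shifts s → s + 5, so L{e^(-5*t)*cos(6*t)} = (s + 5)/((s + 5)^2 + 36).
Then apply L{t^2·g(t)} = (-1)^2 d^2/ds^2[H(s)] with H(s) = (s + 5)/((s + 5)^2 + 36):
differentiating 2 times and applying the sign gives 2*(s + 5)*(s^2 + 10*s - 83)/(s^2 + 10*s + 61)^3.

G(s) = 2*(s + 5)*(s^2 + 10*s - 83)/(s^2 + 10*s + 61)^3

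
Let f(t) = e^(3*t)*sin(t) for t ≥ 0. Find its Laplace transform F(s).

F(s) = 1/((s - 3)^2 + 1)

L{sin(t)} = 1/(s^2 + 1).
By the first shifting theorem, multiplying by e^(3t) replaces s with s - 3.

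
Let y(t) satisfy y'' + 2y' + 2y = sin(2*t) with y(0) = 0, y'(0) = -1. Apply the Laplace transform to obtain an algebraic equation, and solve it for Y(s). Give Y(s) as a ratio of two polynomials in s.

Y(s) = (-s^2 - 2)/(s^4 + 2*s^3 + 6*s^2 + 8*s + 8)

Apply the Laplace transform to the equation.
The derivative rules (L{y''} = s^2 Y - s·y(0) - y'(0) and L{y'} = sY - y(0), with y(0) = 0, y'(0) = -1) turn the left side into (s^2 + 2*s + 2)Y - (-1).
The right side is L{sin(2*t)} = 2/(s^2 + 4).
So (s^2 + 2*s + 2)Y = 2/(s^2 + 4) + (-1).
Isolate Y and clear denominators.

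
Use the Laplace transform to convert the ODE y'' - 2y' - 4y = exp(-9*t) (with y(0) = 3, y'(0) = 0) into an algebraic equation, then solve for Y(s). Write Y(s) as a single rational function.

Transform both sides with L{·}.
With L{y''} = s^2 Y - s·y(0) - y'(0) and L{y'} = sY - y(0), with y(0) = 3, y'(0) = 0: the LHS transforms to (s^2 - 2*s - 4)Y - (3*s - 6).
The right side is L{exp(-9*t)} = 1/(s + 9).
So (s^2 - 2*s - 4)Y = 1/(s + 9) + (3*s - 6).
Isolate Y and clear denominators.

Y(s) = (3*s^2 + 21*s - 53)/(s^3 + 7*s^2 - 22*s - 36)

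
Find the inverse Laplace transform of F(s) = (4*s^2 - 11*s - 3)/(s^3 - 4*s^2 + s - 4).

exp(4*t) + sin(t) + 3*cos(t)

Factor the denominator: s^3 - 4*s^2 + s - 4 = (s - 4)*(s^2 + 1).
Partial fraction decomposition gives [1/(s - 4)] + [3*s/(s^2 + 1)] + [1/(s^2 + 1)].
Invert each term: 1/(s - 4) ↔ e^(4t); 3·s/(s^2 + 1) ↔ 3cos(t); 1·1/(s^2 + 1) ↔ sin(t).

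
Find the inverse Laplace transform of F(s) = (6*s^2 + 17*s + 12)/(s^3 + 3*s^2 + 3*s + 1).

t^2*exp(-t)/2 + 5*t*exp(-t) + 6*exp(-t)

Factor the denominator: s^3 + 3*s^2 + 3*s + 1 = (s + 1)^3.
Partial fraction decomposition gives [6/(s + 1)] + [5/(s + 1)^2] + [(s + 1)^(-3)].
Invert each term: 6/(s + 1) ↔ 6e^(-t); 5/(s + 1)^2 ↔ 5t·e^(-t); 1/(s + 1)^3 ↔ (1/2)t^2·e^(-t).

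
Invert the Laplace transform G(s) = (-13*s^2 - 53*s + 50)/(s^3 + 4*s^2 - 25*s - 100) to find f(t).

f(t) = -6*exp(5*t) - 6*exp(-4*t) - exp(-5*t)

Factor the denominator: s^3 + 4*s^2 - 25*s - 100 = (s - 5)*(s + 4)*(s + 5).
Partial fraction decomposition gives [-1/(s + 5)] + [-6/(s - 5)] + [-6/(s + 4)].
Invert each term: -1/(s + 5) ↔ -e^(-5t); -6/(s - 5) ↔ -6e^(5t); -6/(s + 4) ↔ -6e^(-4t).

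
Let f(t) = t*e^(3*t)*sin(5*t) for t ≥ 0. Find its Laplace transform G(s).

G(s) = 10*(s - 3)/(s^2 - 6*s + 34)^2

L{sin(5t)} = 5/(s^2 + 25).
Multiplying by e^(3t) shifts s → s - 3, so L{e^(3*t)*sin(5*t)} = 5/((s - 3)^2 + 25).
Then apply L{t·g(t)} = -d/ds[H(s)] with H(s) = 5/((s - 3)^2 + 25):
differentiating 1 time and applying the sign gives 10*(s - 3)/(s^2 - 6*s + 34)^2.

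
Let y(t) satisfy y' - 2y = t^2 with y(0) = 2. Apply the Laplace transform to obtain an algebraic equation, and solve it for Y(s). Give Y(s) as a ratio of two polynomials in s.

Transform both sides with L{·}.
With L{y'} = sY - y(0) = sY - 2: the LHS transforms to (s - 2)Y - (2).
The right side is L{t^2} = 2/s^3.
So (s - 2)Y = 2/s^3 + (2).
Divide through and combine into a single rational function.

Y(s) = (2*s^3 + 2)/(s^4 - 2*s^3)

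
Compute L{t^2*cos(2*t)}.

2*s*(s^2 - 12)/(s^2 + 4)^3

L{cos(2t)} = s/(s^2 + 4).
Then apply L{t^2·g(t)} = (-1)^2 d^2/ds^2[G(s)] with G(s) = s/(s^2 + 4):
differentiating 2 times and applying the sign gives 2*s*(s^2 - 12)/(s^2 + 4)^3.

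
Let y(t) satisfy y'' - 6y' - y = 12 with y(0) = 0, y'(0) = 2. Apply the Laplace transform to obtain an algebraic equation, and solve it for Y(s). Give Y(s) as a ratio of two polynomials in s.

Laplace-transform each side.
The derivative rules (L{y''} = s^2 Y - s·y(0) - y'(0) and L{y'} = sY - y(0), with y(0) = 0, y'(0) = 2) turn the left side into (s^2 - 6*s - 1)Y - (2).
The right side is L{12} = 12/s.
So (s^2 - 6*s - 1)Y = 12/s + (2).
Isolate Y and clear denominators.

Y(s) = (2*s + 12)/(s^3 - 6*s^2 - s)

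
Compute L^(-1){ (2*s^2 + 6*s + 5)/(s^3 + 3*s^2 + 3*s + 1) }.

Factor the denominator: s^3 + 3*s^2 + 3*s + 1 = (s + 1)^3.
Partial fraction decomposition gives [2/(s + 1)] + [2/(s + 1)^2] + [(s + 1)^(-3)].
Invert each term: 2/(s + 1) ↔ 2e^(-t); 2/(s + 1)^2 ↔ 2t·e^(-t); 1/(s + 1)^3 ↔ (1/2)t^2·e^(-t).

t^2*exp(-t)/2 + 2*t*exp(-t) + 2*exp(-t)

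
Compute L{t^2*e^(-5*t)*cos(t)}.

L{cos(t)} = s/(s^2 + 1).
Multiplying by e^(-5t) shifts s → s + 5, so L{e^(-5*t)*cos(t)} = (s + 5)/((s + 5)^2 + 1).
Then apply L{t^2·g(t)} = (-1)^2 d^2/ds^2[G(s)] with G(s) = (s + 5)/((s + 5)^2 + 1):
differentiating 2 times and applying the sign gives 2*(s + 5)*(s^2 + 10*s + 22)/(s^2 + 10*s + 26)^3.

2*(s + 5)*(s^2 + 10*s + 22)/(s^2 + 10*s + 26)^3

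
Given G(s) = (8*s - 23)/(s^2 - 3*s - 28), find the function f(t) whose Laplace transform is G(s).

Factor the denominator: s^2 - 3*s - 28 = (s - 7)*(s + 4).
Partial fraction decomposition gives [3/(s - 7)] + [5/(s + 4)].
Invert each term: 3/(s - 7) ↔ 3e^(7t); 5/(s + 4) ↔ 5e^(-4t).

f(t) = 3*exp(7*t) + 5*exp(-4*t)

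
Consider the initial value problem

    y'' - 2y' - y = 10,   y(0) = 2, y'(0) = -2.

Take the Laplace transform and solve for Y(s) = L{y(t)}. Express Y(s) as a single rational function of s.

Apply the Laplace transform to the equation.
With L{y''} = s^2 Y - s·y(0) - y'(0) and L{y'} = sY - y(0), with y(0) = 2, y'(0) = -2: the LHS transforms to (s^2 - 2*s - 1)Y - (2*s - 6).
The right side is L{10} = 10/s.
So (s^2 - 2*s - 1)Y = 10/s + (2*s - 6).
Isolate Y and clear denominators.

Y(s) = (2*s^2 - 6*s + 10)/(s^3 - 2*s^2 - s)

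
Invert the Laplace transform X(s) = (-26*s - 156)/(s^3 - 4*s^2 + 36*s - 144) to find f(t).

Factor the denominator: s^3 - 4*s^2 + 36*s - 144 = (s - 4)*(s^2 + 36).
Partial fraction decomposition gives [-5/(s - 4)] + [5*s/(s^2 + 36)] + [-6/(s^2 + 36)].
Invert each term: -5/(s - 4) ↔ -5e^(4t); 5·s/(s^2 + 36) ↔ 5cos(6t); -1·6/(s^2 + 36) ↔ -sin(6t).

f(t) = -5*exp(4*t) - sin(6*t) + 5*cos(6*t)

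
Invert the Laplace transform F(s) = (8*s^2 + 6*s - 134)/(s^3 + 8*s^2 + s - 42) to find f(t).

f(t) = -2*exp(2*t) + 4*exp(-3*t) + 6*exp(-7*t)

Factor the denominator: s^3 + 8*s^2 + s - 42 = (s - 2)*(s + 3)*(s + 7).
Partial fraction decomposition gives [6/(s + 7)] + [-2/(s - 2)] + [4/(s + 3)].
Invert each term: 6/(s + 7) ↔ 6e^(-7t); -2/(s - 2) ↔ -2e^(2t); 4/(s + 3) ↔ 4e^(-3t).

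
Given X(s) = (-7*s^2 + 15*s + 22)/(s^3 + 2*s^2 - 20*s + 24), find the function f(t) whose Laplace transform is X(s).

Factor the denominator: s^3 + 2*s^2 - 20*s + 24 = (s - 2)^2*(s + 6).
Partial fraction decomposition gives [-2/(s - 2)] + [3/(s - 2)^2] + [-5/(s + 6)].
Invert each term: -2/(s - 2) ↔ -2e^(2t); 3/(s - 2)^2 ↔ 3t·e^(2t); -5/(s + 6) ↔ -5e^(-6t).

f(t) = 3*t*exp(2*t) - 2*exp(2*t) - 5*exp(-6*t)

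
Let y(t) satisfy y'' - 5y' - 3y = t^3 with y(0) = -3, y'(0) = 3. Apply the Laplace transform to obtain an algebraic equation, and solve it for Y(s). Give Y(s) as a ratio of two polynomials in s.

Transform both sides with L{·}.
The derivative rules (L{y''} = s^2 Y - s·y(0) - y'(0) and L{y'} = sY - y(0), with y(0) = -3, y'(0) = 3) turn the left side into (s^2 - 5*s - 3)Y - (-3*s + 18).
The right side is L{t^3} = 6/s^4.
So (s^2 - 5*s - 3)Y = 6/s^4 + (-3*s + 18).
Solve for Y(s) and write it as one ratio of polynomials.

Y(s) = (-3*s^5 + 18*s^4 + 6)/(s^6 - 5*s^5 - 3*s^4)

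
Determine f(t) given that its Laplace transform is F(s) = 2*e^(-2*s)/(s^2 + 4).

f(t) = Heaviside(t - 2)*(sin(2*t - 4))

The factor e^(-2s) signals a time shift by c = 2 (second shifting theorem).
L{sin(2t)} = 2/(s^2 + 4), so L^-1{2/(s^2 + 4)} = sin(2*t).
Hence the inverse is u(t - 2) times that function evaluated at t - 2.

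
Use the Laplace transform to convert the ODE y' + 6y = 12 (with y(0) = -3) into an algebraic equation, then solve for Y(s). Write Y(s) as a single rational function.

Y(s) = (-3*s + 12)/(s^2 + 6*s)

Transform both sides with L{·}.
With L{y'} = sY - y(0) = sY - (-3): the LHS transforms to (s + 6)Y - (-3).
The right side is L{12} = 12/s.
So (s + 6)Y = 12/s + (-3).
Isolate Y and clear denominators.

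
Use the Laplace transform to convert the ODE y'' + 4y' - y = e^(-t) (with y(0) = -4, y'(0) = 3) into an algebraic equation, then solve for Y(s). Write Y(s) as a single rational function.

Take the Laplace transform of both sides.
The derivative rules (L{y''} = s^2 Y - s·y(0) - y'(0) and L{y'} = sY - y(0), with y(0) = -4, y'(0) = 3) turn the left side into (s^2 + 4*s - 1)Y - (-4*s - 13).
The right side is L{e^(-t)} = 1/(s + 1).
So (s^2 + 4*s - 1)Y = 1/(s + 1) + (-4*s - 13).
Isolate Y and clear denominators.

Y(s) = (-4*s^2 - 17*s - 12)/(s^3 + 5*s^2 + 3*s - 1)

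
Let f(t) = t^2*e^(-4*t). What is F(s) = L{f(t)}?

F(s) = 2/(s + 4)^3

L{e^(-4t)} = 1/(s + 4).
Then apply L{t^2·g(t)} = (-1)^2 d^2/ds^2[G(s)] with G(s) = 1/(s + 4):
differentiating 2 times and applying the sign gives 2/(s + 4)^3.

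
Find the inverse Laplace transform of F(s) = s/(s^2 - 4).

Since L{cosh(2t)} = s/(s^2 - 4), the inverse is cosh(2*t).

cosh(2*t)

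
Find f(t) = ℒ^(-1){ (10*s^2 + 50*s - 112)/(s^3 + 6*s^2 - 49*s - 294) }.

f(t) = 4*exp(7*t) + 4*exp(-6*t) + 2*exp(-7*t)

Factor the denominator: s^3 + 6*s^2 - 49*s - 294 = (s - 7)*(s + 6)*(s + 7).
Partial fraction decomposition gives [4/(s - 7)] + [2/(s + 7)] + [4/(s + 6)].
Invert each term: 4/(s - 7) ↔ 4e^(7t); 2/(s + 7) ↔ 2e^(-7t); 4/(s + 6) ↔ 4e^(-6t).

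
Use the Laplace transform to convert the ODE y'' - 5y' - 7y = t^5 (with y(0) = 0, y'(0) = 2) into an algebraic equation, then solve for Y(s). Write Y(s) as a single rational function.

Y(s) = (2*s^6 + 120)/(s^8 - 5*s^7 - 7*s^6)

Take the Laplace transform of both sides.
Using L{y''} = s^2 Y - s·y(0) - y'(0) and L{y'} = sY - y(0), with y(0) = 0, y'(0) = 2, the left side becomes (s^2 - 5*s - 7)Y - (2).
The right side is L{t^5} = 120/s^6.
So (s^2 - 5*s - 7)Y = 120/s^6 + (2).
Isolate Y and clear denominators.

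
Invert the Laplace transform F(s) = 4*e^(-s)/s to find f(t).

f(t) = Heaviside(t - 1)*(4)

The factor e^(-s) signals a time shift by c = 1 (second shifting theorem).
L{4} = 4/s, so L^-1{4/s} = 4.
Hence the inverse is u(t - 1) times that function evaluated at t - 1.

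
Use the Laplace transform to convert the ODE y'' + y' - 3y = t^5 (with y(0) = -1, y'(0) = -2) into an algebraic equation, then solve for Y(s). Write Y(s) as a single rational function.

Transform both sides with L{·}.
Using L{y''} = s^2 Y - s·y(0) - y'(0) and L{y'} = sY - y(0), with y(0) = -1, y'(0) = -2, the left side becomes (s^2 + s - 3)Y - (-s - 3).
The right side is L{t^5} = 120/s^6.
So (s^2 + s - 3)Y = 120/s^6 + (-s - 3).
Divide through and combine into a single rational function.

Y(s) = (-s^7 - 3*s^6 + 120)/(s^8 + s^7 - 3*s^6)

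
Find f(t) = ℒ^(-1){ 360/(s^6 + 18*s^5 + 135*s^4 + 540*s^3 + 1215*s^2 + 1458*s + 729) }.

f(t) = 3*t^5*exp(-3*t)

Rewrite the denominator: s^6 + 18*s^5 + 135*s^4 + 540*s^3 + 1215*s^2 + 1458*s + 729 = (s + 3)^6.
The form in (s + 3) signals a first-shifting-theorem factor e^(-3t).
Since L{t^5} = 5!/s^6 = 120/s^6, the inverse is t^5*e^(-3*t), scaled by 3.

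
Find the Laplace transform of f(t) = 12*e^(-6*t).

L{12} = 12/s.
By the first shifting theorem, multiplying by e^(-6t) replaces s with s + 6.

12/(s + 6)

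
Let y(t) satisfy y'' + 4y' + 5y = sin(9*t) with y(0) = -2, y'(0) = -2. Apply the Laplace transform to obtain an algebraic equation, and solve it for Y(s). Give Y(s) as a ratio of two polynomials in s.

Y(s) = (-2*s^3 - 10*s^2 - 162*s - 801)/(s^4 + 4*s^3 + 86*s^2 + 324*s + 405)

Laplace-transform each side.
The derivative rules (L{y''} = s^2 Y - s·y(0) - y'(0) and L{y'} = sY - y(0), with y(0) = -2, y'(0) = -2) turn the left side into (s^2 + 4*s + 5)Y - (-2*s - 10).
The right side is L{sin(9*t)} = 9/(s^2 + 81).
So (s^2 + 4*s + 5)Y = 9/(s^2 + 81) + (-2*s - 10).
Solve for Y(s) and write it as one ratio of polynomials.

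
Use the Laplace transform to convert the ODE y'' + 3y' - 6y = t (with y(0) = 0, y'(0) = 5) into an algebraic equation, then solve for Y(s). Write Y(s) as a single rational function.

Take the Laplace transform of both sides.
The derivative rules (L{y''} = s^2 Y - s·y(0) - y'(0) and L{y'} = sY - y(0), with y(0) = 0, y'(0) = 5) turn the left side into (s^2 + 3*s - 6)Y - (5).
The right side is L{t} = s^(-2).
So (s^2 + 3*s - 6)Y = s^(-2) + (5).
Isolate Y and clear denominators.

Y(s) = (5*s^2 + 1)/(s^4 + 3*s^3 - 6*s^2)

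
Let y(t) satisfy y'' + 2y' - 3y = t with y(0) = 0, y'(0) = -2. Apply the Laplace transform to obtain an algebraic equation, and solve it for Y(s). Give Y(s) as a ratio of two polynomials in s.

Laplace-transform each side.
Using L{y''} = s^2 Y - s·y(0) - y'(0) and L{y'} = sY - y(0), with y(0) = 0, y'(0) = -2, the left side becomes (s^2 + 2*s - 3)Y - (-2).
The right side is L{t} = s^(-2).
So (s^2 + 2*s - 3)Y = s^(-2) + (-2).
Isolate Y and clear denominators.

Y(s) = (-2*s^2 + 1)/(s^4 + 2*s^3 - 3*s^2)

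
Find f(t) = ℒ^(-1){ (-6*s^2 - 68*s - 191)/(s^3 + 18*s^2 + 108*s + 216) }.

f(t) = t^2*exp(-6*t)/2 + 4*t*exp(-6*t) - 6*exp(-6*t)

Factor the denominator: s^3 + 18*s^2 + 108*s + 216 = (s + 6)^3.
Partial fraction decomposition gives [-6/(s + 6)] + [4/(s + 6)^2] + [(s + 6)^(-3)].
Invert each term: -6/(s + 6) ↔ -6e^(-6t); 4/(s + 6)^2 ↔ 4t·e^(-6t); 1/(s + 6)^3 ↔ (1/2)t^2·e^(-6t).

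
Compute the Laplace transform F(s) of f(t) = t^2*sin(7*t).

L{sin(7t)} = 7/(s^2 + 49).
Then apply L{t^2·g(t)} = (-1)^2 d^2/ds^2[G(s)] with G(s) = 7/(s^2 + 49):
differentiating 2 times and applying the sign gives 14*(3*s^2 - 49)/(s^2 + 49)^3.

F(s) = 14*(3*s^2 - 49)/(s^2 + 49)^3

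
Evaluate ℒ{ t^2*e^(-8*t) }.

2/(s + 8)^3

L{e^(-8t)} = 1/(s + 8).
Then apply L{t^2·g(t)} = (-1)^2 d^2/ds^2[G(s)] with G(s) = 1/(s + 8):
differentiating 2 times and applying the sign gives 2/(s + 8)^3.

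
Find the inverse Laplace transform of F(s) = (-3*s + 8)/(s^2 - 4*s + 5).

Complete the square in the denominator: s^2 - 4*s + 5 = (s - 2)^2 + 1^2.
Split the numerator to match: -3*s + 8 = -3·(s - 2) + 2·1.
Invert each term: -3·(s - 2)/((s - 2)^2 + 1) ↔ -3e^(2t)cos(t); 2·1/((s - 2)^2 + 1) ↔ 2e^(2t)sin(t).

2*exp(2*t)*sin(t) - 3*exp(2*t)*cos(t)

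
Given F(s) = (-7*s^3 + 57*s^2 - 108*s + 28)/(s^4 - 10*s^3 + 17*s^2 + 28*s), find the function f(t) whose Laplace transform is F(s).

Factor the denominator: s^4 - 10*s^3 + 17*s^2 + 28*s = s*(s - 7)*(s - 4)*(s + 1).
Partial fraction decomposition gives [-5/(s + 1)] + [-2/(s - 7)] + [1/s] + [-1/(s - 4)].
Invert each term: -5/(s + 1) ↔ -5e^(-t); -2/(s - 7) ↔ -2e^(7t); 1/(s - 0) ↔ e^(0t); -1/(s - 4) ↔ -e^(4t).

f(t) = -2*exp(7*t) - exp(4*t) + 1 - 5*exp(-t)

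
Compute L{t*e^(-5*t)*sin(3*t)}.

L{sin(3t)} = 3/(s^2 + 9).
Multiplying by e^(-5t) shifts s → s + 5, so L{e^(-5*t)*sin(3*t)} = 3/((s + 5)^2 + 9).
Then apply L{t·g(t)} = -d/ds[G(s)] with G(s) = 3/((s + 5)^2 + 9):
differentiating 1 time and applying the sign gives 6*(s + 5)/(s^2 + 10*s + 34)^2.

6*(s + 5)/(s^2 + 10*s + 34)^2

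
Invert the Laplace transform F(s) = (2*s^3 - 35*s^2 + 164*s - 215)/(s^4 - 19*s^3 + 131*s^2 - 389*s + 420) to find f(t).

f(t) = -4*exp(7*t) + 5*exp(5*t) + 3*exp(4*t) - 2*exp(3*t)

Factor the denominator: s^4 - 19*s^3 + 131*s^2 - 389*s + 420 = (s - 7)*(s - 5)*(s - 4)*(s - 3).
Partial fraction decomposition gives [-4/(s - 7)] + [5/(s - 5)] + [3/(s - 4)] + [-2/(s - 3)].
Invert each term: -4/(s - 7) ↔ -4e^(7t); 5/(s - 5) ↔ 5e^(5t); 3/(s - 4) ↔ 3e^(4t); -2/(s - 3) ↔ -2e^(3t).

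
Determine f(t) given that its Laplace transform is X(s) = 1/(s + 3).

f(t) = exp(-3*t)

Since L{e^(-3t)} = 1/(s + 3), the inverse is e^(-3*t).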